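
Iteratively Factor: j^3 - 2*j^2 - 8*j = (j - 4)*(j^2 + 2*j) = j*(j - 4)*(j + 2)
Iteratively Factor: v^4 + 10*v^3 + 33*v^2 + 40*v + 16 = (v + 4)*(v^3 + 6*v^2 + 9*v + 4) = (v + 4)^2*(v^2 + 2*v + 1) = (v + 1)*(v + 4)^2*(v + 1)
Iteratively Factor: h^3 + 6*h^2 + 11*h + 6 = (h + 3)*(h^2 + 3*h + 2) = (h + 2)*(h + 3)*(h + 1)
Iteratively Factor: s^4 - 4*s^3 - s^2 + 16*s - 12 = (s - 2)*(s^3 - 2*s^2 - 5*s + 6) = (s - 2)*(s + 2)*(s^2 - 4*s + 3) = (s - 2)*(s - 1)*(s + 2)*(s - 3)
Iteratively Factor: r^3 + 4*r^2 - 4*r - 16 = (r + 4)*(r^2 - 4) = (r + 2)*(r + 4)*(r - 2)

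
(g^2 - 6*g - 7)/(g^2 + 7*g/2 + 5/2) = 2*(g - 7)/(2*g + 5)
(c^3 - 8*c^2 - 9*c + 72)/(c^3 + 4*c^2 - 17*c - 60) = (c^2 - 11*c + 24)/(c^2 + c - 20)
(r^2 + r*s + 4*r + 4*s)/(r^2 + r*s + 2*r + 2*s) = (r + 4)/(r + 2)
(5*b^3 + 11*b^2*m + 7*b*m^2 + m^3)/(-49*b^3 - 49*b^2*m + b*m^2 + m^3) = (-5*b^2 - 6*b*m - m^2)/(49*b^2 - m^2)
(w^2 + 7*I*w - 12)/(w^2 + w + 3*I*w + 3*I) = (w + 4*I)/(w + 1)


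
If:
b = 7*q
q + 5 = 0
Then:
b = -35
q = -5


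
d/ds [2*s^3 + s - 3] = 6*s^2 + 1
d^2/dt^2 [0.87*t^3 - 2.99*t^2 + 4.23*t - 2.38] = 5.22*t - 5.98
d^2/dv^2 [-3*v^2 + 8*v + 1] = -6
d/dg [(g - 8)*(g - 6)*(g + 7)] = 3*g^2 - 14*g - 50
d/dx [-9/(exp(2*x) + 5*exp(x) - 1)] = (18*exp(x) + 45)*exp(x)/(exp(2*x) + 5*exp(x) - 1)^2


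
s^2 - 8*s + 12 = (s - 6)*(s - 2)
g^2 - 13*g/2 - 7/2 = (g - 7)*(g + 1/2)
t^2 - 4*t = t*(t - 4)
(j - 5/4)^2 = j^2 - 5*j/2 + 25/16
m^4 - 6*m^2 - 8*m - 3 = (m - 3)*(m + 1)^3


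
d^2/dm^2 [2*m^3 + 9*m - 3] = 12*m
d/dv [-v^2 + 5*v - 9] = 5 - 2*v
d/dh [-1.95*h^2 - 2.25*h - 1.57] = -3.9*h - 2.25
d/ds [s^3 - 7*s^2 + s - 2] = 3*s^2 - 14*s + 1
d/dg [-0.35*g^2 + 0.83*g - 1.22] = 0.83 - 0.7*g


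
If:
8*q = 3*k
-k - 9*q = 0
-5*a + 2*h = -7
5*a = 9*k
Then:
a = 0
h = -7/2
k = 0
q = 0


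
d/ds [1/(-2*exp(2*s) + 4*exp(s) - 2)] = (exp(s) - 1)*exp(s)/(exp(2*s) - 2*exp(s) + 1)^2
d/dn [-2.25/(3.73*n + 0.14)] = 8.3925/(3.73*n + 0.14)^2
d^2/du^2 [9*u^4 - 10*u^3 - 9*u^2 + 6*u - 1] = 108*u^2 - 60*u - 18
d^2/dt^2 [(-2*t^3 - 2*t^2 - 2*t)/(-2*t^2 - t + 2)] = 4*(7*t^3 + 6*t^2 + 24*t + 6)/(8*t^6 + 12*t^5 - 18*t^4 - 23*t^3 + 18*t^2 + 12*t - 8)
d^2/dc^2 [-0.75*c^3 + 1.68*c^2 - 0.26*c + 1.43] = 3.36 - 4.5*c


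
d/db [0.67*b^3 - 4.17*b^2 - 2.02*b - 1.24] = 2.01*b^2 - 8.34*b - 2.02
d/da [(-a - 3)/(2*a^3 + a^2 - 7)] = (-2*a^3 - a^2 + 2*a*(a + 3)*(3*a + 1) + 7)/(2*a^3 + a^2 - 7)^2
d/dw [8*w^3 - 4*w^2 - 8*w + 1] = 24*w^2 - 8*w - 8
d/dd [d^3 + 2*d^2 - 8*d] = 3*d^2 + 4*d - 8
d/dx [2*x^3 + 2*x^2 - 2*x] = 6*x^2 + 4*x - 2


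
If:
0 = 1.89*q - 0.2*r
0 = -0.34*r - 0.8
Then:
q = -0.25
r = -2.35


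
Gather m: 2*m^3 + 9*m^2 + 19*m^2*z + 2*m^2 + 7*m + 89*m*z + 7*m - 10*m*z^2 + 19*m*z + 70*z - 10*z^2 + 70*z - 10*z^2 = 2*m^3 + m^2*(19*z + 11) + m*(-10*z^2 + 108*z + 14) - 20*z^2 + 140*z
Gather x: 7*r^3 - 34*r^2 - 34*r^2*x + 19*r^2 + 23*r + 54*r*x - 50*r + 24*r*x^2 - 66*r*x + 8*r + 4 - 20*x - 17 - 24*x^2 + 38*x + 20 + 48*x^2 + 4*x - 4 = 7*r^3 - 15*r^2 - 19*r + x^2*(24*r + 24) + x*(-34*r^2 - 12*r + 22) + 3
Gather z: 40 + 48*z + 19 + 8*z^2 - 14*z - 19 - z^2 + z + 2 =7*z^2 + 35*z + 42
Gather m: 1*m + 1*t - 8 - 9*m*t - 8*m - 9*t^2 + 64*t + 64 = m*(-9*t - 7) - 9*t^2 + 65*t + 56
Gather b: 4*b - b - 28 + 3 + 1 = 3*b - 24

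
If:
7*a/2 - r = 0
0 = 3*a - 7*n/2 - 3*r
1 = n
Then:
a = -7/15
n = 1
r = -49/30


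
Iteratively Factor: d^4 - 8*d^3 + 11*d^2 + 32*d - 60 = (d + 2)*(d^3 - 10*d^2 + 31*d - 30) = (d - 5)*(d + 2)*(d^2 - 5*d + 6) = (d - 5)*(d - 2)*(d + 2)*(d - 3)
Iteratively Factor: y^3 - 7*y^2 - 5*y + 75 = (y - 5)*(y^2 - 2*y - 15) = (y - 5)*(y + 3)*(y - 5)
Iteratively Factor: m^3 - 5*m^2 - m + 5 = (m + 1)*(m^2 - 6*m + 5) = (m - 1)*(m + 1)*(m - 5)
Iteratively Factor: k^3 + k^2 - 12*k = (k - 3)*(k^2 + 4*k) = (k - 3)*(k + 4)*(k)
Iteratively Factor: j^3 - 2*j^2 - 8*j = (j - 4)*(j^2 + 2*j) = (j - 4)*(j + 2)*(j)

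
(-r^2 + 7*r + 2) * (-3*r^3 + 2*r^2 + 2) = 3*r^5 - 23*r^4 + 8*r^3 + 2*r^2 + 14*r + 4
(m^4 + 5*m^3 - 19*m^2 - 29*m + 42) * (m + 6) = m^5 + 11*m^4 + 11*m^3 - 143*m^2 - 132*m + 252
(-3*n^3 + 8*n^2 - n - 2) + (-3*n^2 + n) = -3*n^3 + 5*n^2 - 2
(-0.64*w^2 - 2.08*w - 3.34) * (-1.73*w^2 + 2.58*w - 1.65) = 1.1072*w^4 + 1.9472*w^3 + 1.4678*w^2 - 5.1852*w + 5.511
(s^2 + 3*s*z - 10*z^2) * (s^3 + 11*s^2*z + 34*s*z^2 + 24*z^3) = s^5 + 14*s^4*z + 57*s^3*z^2 + 16*s^2*z^3 - 268*s*z^4 - 240*z^5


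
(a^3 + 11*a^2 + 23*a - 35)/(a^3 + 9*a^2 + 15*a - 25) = (a + 7)/(a + 5)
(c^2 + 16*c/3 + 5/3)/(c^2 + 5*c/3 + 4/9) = 3*(c + 5)/(3*c + 4)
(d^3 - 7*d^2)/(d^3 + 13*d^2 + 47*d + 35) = d^2*(d - 7)/(d^3 + 13*d^2 + 47*d + 35)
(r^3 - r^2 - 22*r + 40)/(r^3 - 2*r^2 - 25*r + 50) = (r - 4)/(r - 5)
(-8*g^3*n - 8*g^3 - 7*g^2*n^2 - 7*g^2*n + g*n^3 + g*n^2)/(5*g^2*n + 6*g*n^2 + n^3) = g*(-8*g*n - 8*g + n^2 + n)/(n*(5*g + n))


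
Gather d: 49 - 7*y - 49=-7*y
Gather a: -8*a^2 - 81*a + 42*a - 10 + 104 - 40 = -8*a^2 - 39*a + 54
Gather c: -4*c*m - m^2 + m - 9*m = -4*c*m - m^2 - 8*m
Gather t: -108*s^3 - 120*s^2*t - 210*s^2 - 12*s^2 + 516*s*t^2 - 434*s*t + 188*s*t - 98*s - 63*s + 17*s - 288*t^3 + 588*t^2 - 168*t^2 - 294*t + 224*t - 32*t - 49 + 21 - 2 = -108*s^3 - 222*s^2 - 144*s - 288*t^3 + t^2*(516*s + 420) + t*(-120*s^2 - 246*s - 102) - 30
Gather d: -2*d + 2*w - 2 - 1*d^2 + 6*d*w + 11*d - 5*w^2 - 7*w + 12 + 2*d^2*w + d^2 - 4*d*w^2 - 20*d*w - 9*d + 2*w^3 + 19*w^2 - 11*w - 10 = 2*d^2*w + d*(-4*w^2 - 14*w) + 2*w^3 + 14*w^2 - 16*w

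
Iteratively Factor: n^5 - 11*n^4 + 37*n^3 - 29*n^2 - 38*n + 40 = (n - 2)*(n^4 - 9*n^3 + 19*n^2 + 9*n - 20) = (n - 2)*(n + 1)*(n^3 - 10*n^2 + 29*n - 20) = (n - 4)*(n - 2)*(n + 1)*(n^2 - 6*n + 5) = (n - 4)*(n - 2)*(n - 1)*(n + 1)*(n - 5)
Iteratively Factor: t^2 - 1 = (t - 1)*(t + 1)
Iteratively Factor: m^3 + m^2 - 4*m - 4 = (m + 2)*(m^2 - m - 2) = (m - 2)*(m + 2)*(m + 1)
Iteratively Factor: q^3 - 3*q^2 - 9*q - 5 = (q + 1)*(q^2 - 4*q - 5) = (q - 5)*(q + 1)*(q + 1)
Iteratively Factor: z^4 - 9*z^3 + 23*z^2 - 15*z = (z)*(z^3 - 9*z^2 + 23*z - 15) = z*(z - 3)*(z^2 - 6*z + 5) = z*(z - 5)*(z - 3)*(z - 1)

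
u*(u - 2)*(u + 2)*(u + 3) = u^4 + 3*u^3 - 4*u^2 - 12*u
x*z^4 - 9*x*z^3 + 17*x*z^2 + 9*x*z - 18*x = (z - 6)*(z - 3)*(z - 1)*(x*z + x)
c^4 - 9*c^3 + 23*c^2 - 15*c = c*(c - 5)*(c - 3)*(c - 1)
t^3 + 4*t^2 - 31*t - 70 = (t - 5)*(t + 2)*(t + 7)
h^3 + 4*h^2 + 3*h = h*(h + 1)*(h + 3)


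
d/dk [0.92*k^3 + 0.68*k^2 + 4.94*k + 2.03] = 2.76*k^2 + 1.36*k + 4.94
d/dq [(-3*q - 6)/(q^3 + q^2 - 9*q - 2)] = 3*(-q^3 - q^2 + 9*q + (q + 2)*(3*q^2 + 2*q - 9) + 2)/(q^3 + q^2 - 9*q - 2)^2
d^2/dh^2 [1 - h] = 0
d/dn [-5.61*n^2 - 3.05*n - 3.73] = -11.22*n - 3.05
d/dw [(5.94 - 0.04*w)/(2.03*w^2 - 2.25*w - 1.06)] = (0.0812*w^2 - 24.1164*w + 13.4074)/(4.1209*w^4 - 9.135*w^3 + 0.758900000000001*w^2 + 4.77*w + 1.1236)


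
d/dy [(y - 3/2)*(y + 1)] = 2*y - 1/2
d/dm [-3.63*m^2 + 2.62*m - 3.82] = 2.62 - 7.26*m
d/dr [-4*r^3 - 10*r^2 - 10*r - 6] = -12*r^2 - 20*r - 10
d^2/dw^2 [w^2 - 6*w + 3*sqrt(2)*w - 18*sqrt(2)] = 2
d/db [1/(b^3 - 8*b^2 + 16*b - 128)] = (-3*b^2 + 16*b - 16)/(b^3 - 8*b^2 + 16*b - 128)^2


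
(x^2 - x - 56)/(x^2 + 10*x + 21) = (x - 8)/(x + 3)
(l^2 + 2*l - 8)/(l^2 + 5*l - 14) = (l + 4)/(l + 7)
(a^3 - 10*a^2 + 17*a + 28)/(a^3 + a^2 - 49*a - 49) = (a - 4)/(a + 7)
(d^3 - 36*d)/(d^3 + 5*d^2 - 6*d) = (d - 6)/(d - 1)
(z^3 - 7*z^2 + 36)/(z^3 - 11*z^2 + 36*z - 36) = (z + 2)/(z - 2)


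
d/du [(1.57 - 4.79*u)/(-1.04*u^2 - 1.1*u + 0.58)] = (-4.9816*u^2 + 3.2656*u - 1.0512)/(1.0816*u^4 + 2.288*u^3 + 0.00360000000000027*u^2 - 1.276*u + 0.3364)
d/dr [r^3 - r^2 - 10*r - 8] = 3*r^2 - 2*r - 10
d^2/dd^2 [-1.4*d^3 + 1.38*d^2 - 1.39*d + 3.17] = 2.76 - 8.4*d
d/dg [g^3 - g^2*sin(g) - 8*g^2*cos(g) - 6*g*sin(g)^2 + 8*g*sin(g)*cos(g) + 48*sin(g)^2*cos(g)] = 8*g^2*sin(g) - g^2*cos(g) + 3*g^2 - 2*g*sin(g) - 6*g*sin(2*g) - 16*g*cos(g) + 8*g*cos(2*g) - 12*sin(g) + 4*sin(2*g) + 36*sin(3*g) + 3*cos(2*g) - 3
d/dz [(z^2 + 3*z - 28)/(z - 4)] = 1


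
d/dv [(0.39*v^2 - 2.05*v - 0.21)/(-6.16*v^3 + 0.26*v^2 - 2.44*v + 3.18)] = (2.4024*v^4 - 25.256*v^3 - 4.2994*v^2 + 2.5896*v - 7.0314)/(37.9456*v^6 - 3.2032*v^5 + 30.1284*v^4 - 40.4464*v^3 + 7.6072*v^2 - 15.5184*v + 10.1124)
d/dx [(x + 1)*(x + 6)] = 2*x + 7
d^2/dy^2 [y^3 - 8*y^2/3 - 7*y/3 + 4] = 6*y - 16/3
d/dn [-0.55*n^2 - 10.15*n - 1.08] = -1.1*n - 10.15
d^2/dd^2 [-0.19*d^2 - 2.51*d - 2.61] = -0.380000000000000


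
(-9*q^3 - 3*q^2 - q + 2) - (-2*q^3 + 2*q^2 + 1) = -7*q^3 - 5*q^2 - q + 1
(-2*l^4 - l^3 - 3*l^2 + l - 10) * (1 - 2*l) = 4*l^5 + 5*l^3 - 5*l^2 + 21*l - 10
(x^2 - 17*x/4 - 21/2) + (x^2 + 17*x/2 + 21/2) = 2*x^2 + 17*x/4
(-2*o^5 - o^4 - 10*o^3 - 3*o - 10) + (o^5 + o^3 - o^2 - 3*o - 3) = -o^5 - o^4 - 9*o^3 - o^2 - 6*o - 13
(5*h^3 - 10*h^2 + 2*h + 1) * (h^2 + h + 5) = 5*h^5 - 5*h^4 + 17*h^3 - 47*h^2 + 11*h + 5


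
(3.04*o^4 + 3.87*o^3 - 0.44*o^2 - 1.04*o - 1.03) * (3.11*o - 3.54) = 9.4544*o^5 + 1.2741*o^4 - 15.0682*o^3 - 1.6768*o^2 + 0.4783*o + 3.6462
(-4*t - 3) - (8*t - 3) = -12*t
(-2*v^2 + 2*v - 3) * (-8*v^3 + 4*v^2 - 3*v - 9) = 16*v^5 - 24*v^4 + 38*v^3 - 9*v + 27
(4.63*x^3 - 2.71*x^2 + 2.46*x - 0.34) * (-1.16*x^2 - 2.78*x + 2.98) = -5.3708*x^5 - 9.7278*x^4 + 18.4776*x^3 - 14.5202*x^2 + 8.276*x - 1.0132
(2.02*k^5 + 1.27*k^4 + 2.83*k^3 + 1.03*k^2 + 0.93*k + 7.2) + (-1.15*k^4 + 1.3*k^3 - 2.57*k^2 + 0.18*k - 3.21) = 2.02*k^5 + 0.12*k^4 + 4.13*k^3 - 1.54*k^2 + 1.11*k + 3.99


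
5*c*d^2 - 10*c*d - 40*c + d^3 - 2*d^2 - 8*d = (5*c + d)*(d - 4)*(d + 2)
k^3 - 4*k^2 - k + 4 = (k - 4)*(k - 1)*(k + 1)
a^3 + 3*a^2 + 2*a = a*(a + 1)*(a + 2)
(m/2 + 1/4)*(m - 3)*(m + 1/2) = m^3/2 - m^2 - 11*m/8 - 3/8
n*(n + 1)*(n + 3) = n^3 + 4*n^2 + 3*n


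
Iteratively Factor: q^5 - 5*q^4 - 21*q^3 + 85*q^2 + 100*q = (q + 1)*(q^4 - 6*q^3 - 15*q^2 + 100*q) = (q + 1)*(q + 4)*(q^3 - 10*q^2 + 25*q) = q*(q + 1)*(q + 4)*(q^2 - 10*q + 25) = q*(q - 5)*(q + 1)*(q + 4)*(q - 5)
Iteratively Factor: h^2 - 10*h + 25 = (h - 5)*(h - 5)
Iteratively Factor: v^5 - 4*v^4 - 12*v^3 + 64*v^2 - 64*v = (v - 2)*(v^4 - 2*v^3 - 16*v^2 + 32*v) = (v - 4)*(v - 2)*(v^3 + 2*v^2 - 8*v) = (v - 4)*(v - 2)*(v + 4)*(v^2 - 2*v) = v*(v - 4)*(v - 2)*(v + 4)*(v - 2)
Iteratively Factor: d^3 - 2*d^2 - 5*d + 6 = (d + 2)*(d^2 - 4*d + 3) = (d - 1)*(d + 2)*(d - 3)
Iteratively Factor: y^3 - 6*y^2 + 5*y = (y - 5)*(y^2 - y) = (y - 5)*(y - 1)*(y)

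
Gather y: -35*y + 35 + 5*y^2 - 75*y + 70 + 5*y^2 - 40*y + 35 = 10*y^2 - 150*y + 140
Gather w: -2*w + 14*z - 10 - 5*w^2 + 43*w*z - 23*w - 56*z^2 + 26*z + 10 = -5*w^2 + w*(43*z - 25) - 56*z^2 + 40*z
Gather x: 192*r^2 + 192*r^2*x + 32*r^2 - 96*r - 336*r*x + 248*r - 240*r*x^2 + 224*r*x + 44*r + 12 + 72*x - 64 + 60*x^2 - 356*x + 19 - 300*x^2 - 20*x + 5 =224*r^2 + 196*r + x^2*(-240*r - 240) + x*(192*r^2 - 112*r - 304) - 28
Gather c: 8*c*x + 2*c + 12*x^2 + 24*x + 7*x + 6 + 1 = c*(8*x + 2) + 12*x^2 + 31*x + 7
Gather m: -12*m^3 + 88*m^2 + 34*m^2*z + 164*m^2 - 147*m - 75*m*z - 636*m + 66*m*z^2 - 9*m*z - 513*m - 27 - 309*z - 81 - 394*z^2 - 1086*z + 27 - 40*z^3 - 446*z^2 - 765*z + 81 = -12*m^3 + m^2*(34*z + 252) + m*(66*z^2 - 84*z - 1296) - 40*z^3 - 840*z^2 - 2160*z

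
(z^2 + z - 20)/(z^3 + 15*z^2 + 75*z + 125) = (z - 4)/(z^2 + 10*z + 25)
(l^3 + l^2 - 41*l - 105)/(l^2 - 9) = (l^2 - 2*l - 35)/(l - 3)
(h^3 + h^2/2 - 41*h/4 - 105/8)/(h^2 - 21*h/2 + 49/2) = (h^2 + 4*h + 15/4)/(h - 7)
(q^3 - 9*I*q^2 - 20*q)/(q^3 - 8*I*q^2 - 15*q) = (q - 4*I)/(q - 3*I)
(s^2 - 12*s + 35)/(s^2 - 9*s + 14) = (s - 5)/(s - 2)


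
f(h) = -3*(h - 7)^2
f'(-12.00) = 114.00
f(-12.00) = -1083.00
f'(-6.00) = 78.00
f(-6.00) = -507.00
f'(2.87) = 24.78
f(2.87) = -51.17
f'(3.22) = 22.68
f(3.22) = -42.87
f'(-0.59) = 45.54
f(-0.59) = -172.82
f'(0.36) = 39.84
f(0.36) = -132.27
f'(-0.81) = 46.86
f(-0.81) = -182.99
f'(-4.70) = 70.20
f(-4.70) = -410.67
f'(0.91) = 36.54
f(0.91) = -111.26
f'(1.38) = 33.72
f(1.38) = -94.75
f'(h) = 42 - 6*h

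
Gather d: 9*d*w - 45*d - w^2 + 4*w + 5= d*(9*w - 45) - w^2 + 4*w + 5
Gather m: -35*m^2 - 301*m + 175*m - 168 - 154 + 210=-35*m^2 - 126*m - 112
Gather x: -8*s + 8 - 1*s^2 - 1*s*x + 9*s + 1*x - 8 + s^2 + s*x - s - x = 0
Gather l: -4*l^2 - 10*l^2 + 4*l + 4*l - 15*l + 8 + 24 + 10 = -14*l^2 - 7*l + 42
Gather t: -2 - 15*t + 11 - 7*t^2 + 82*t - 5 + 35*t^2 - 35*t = 28*t^2 + 32*t + 4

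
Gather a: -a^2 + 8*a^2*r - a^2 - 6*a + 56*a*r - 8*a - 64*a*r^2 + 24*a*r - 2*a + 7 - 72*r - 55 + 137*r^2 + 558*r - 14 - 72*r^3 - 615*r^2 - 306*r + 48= a^2*(8*r - 2) + a*(-64*r^2 + 80*r - 16) - 72*r^3 - 478*r^2 + 180*r - 14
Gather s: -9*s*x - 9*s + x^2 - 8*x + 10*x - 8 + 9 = s*(-9*x - 9) + x^2 + 2*x + 1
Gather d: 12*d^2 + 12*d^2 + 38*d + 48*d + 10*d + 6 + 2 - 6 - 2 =24*d^2 + 96*d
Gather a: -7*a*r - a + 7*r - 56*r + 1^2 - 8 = a*(-7*r - 1) - 49*r - 7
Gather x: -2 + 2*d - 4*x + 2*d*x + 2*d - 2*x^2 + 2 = 4*d - 2*x^2 + x*(2*d - 4)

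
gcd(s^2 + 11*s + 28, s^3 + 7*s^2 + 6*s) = 1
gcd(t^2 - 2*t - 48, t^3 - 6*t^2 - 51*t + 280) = t - 8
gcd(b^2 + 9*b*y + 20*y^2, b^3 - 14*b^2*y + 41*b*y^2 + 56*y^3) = 1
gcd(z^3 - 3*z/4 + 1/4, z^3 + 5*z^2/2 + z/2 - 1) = z^2 + z/2 - 1/2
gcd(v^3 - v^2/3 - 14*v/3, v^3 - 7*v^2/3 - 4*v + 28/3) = v^2 - v/3 - 14/3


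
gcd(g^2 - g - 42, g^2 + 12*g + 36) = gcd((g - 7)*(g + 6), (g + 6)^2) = g + 6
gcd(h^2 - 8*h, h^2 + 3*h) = h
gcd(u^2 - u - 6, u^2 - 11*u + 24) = u - 3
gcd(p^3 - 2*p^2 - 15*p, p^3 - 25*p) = p^2 - 5*p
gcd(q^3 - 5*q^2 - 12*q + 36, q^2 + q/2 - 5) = q - 2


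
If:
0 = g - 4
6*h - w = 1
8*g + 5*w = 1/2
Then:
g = 4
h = -53/60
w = -63/10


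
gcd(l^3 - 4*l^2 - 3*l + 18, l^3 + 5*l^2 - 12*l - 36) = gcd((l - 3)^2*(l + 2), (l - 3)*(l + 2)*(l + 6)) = l^2 - l - 6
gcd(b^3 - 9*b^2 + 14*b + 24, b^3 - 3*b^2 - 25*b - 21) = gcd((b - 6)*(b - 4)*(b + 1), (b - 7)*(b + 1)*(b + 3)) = b + 1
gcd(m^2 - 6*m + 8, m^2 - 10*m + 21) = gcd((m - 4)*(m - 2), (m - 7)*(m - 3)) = 1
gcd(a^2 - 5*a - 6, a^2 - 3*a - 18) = a - 6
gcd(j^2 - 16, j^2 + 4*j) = j + 4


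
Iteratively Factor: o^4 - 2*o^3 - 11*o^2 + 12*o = (o - 1)*(o^3 - o^2 - 12*o) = (o - 1)*(o + 3)*(o^2 - 4*o) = (o - 4)*(o - 1)*(o + 3)*(o)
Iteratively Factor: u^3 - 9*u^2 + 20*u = (u)*(u^2 - 9*u + 20) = u*(u - 5)*(u - 4)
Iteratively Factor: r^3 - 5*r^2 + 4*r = (r - 1)*(r^2 - 4*r) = r*(r - 1)*(r - 4)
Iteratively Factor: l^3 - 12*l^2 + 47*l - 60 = (l - 3)*(l^2 - 9*l + 20) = (l - 4)*(l - 3)*(l - 5)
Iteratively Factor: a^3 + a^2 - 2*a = (a + 2)*(a^2 - a) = (a - 1)*(a + 2)*(a)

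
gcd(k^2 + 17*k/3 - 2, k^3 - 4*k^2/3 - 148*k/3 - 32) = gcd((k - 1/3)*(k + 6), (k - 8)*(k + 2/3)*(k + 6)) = k + 6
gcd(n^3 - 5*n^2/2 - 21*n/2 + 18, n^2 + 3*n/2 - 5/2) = 1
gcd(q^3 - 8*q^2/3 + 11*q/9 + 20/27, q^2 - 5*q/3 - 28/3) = 1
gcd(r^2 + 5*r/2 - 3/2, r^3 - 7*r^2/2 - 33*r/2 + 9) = r^2 + 5*r/2 - 3/2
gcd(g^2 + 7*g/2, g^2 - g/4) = g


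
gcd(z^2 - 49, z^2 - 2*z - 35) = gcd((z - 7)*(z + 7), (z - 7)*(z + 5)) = z - 7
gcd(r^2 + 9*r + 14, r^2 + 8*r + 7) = r + 7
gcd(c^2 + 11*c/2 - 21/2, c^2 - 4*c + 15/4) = c - 3/2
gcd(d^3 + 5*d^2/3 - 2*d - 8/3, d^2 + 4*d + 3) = d + 1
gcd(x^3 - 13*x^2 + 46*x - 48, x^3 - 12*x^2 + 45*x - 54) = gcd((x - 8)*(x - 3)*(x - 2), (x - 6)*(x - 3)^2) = x - 3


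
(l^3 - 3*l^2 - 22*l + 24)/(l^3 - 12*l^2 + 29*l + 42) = (l^2 + 3*l - 4)/(l^2 - 6*l - 7)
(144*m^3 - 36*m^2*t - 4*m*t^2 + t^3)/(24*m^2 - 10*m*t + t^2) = 6*m + t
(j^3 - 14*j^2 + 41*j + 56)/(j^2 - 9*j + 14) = (j^2 - 7*j - 8)/(j - 2)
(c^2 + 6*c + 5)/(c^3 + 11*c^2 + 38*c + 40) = (c + 1)/(c^2 + 6*c + 8)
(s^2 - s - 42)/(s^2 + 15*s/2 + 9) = 2*(s - 7)/(2*s + 3)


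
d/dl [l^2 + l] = 2*l + 1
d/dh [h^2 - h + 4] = 2*h - 1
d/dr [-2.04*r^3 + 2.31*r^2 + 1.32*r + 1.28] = -6.12*r^2 + 4.62*r + 1.32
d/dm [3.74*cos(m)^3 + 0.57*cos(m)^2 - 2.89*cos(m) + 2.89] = (-11.22*cos(m)^2 - 1.14*cos(m) + 2.89)*sin(m)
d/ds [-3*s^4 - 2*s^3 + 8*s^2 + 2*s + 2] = -12*s^3 - 6*s^2 + 16*s + 2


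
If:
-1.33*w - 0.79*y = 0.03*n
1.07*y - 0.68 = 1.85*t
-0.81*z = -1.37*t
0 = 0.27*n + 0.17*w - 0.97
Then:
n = 0.387815491379739*z + 3.88545065737367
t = 0.591240875912409*z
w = -0.61594225101488*z - 0.465127514652305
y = 1.02223889760557*z + 0.635514018691589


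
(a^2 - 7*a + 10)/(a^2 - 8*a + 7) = (a^2 - 7*a + 10)/(a^2 - 8*a + 7)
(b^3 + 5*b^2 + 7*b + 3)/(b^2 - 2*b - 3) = (b^2 + 4*b + 3)/(b - 3)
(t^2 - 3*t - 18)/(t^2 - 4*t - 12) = (t + 3)/(t + 2)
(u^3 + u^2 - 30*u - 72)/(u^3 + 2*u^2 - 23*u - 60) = (u - 6)/(u - 5)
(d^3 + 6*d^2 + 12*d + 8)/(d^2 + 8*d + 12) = (d^2 + 4*d + 4)/(d + 6)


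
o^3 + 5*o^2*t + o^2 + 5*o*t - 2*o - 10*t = (o - 1)*(o + 2)*(o + 5*t)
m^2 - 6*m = m*(m - 6)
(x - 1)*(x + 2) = x^2 + x - 2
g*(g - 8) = g^2 - 8*g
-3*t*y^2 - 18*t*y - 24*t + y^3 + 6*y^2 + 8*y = (-3*t + y)*(y + 2)*(y + 4)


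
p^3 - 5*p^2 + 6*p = p*(p - 3)*(p - 2)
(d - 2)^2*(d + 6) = d^3 + 2*d^2 - 20*d + 24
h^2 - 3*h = h*(h - 3)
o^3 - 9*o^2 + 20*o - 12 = (o - 6)*(o - 2)*(o - 1)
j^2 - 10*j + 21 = (j - 7)*(j - 3)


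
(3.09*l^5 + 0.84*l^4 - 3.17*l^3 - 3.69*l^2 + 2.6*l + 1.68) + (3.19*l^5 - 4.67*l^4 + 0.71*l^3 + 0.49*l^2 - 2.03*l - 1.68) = 6.28*l^5 - 3.83*l^4 - 2.46*l^3 - 3.2*l^2 + 0.57*l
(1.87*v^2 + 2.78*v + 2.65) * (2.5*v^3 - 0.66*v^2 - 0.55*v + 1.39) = 4.675*v^5 + 5.7158*v^4 + 3.7617*v^3 - 0.6787*v^2 + 2.4067*v + 3.6835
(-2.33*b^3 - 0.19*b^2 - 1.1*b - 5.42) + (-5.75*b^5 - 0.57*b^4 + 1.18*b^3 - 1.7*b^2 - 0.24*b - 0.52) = -5.75*b^5 - 0.57*b^4 - 1.15*b^3 - 1.89*b^2 - 1.34*b - 5.94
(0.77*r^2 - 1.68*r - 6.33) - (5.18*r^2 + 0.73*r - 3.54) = -4.41*r^2 - 2.41*r - 2.79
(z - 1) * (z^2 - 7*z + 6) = z^3 - 8*z^2 + 13*z - 6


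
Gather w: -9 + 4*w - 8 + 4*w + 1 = 8*w - 16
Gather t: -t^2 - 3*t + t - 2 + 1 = -t^2 - 2*t - 1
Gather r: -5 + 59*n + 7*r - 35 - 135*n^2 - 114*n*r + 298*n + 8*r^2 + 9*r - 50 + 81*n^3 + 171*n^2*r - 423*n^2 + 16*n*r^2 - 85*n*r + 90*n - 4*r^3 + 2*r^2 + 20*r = 81*n^3 - 558*n^2 + 447*n - 4*r^3 + r^2*(16*n + 10) + r*(171*n^2 - 199*n + 36) - 90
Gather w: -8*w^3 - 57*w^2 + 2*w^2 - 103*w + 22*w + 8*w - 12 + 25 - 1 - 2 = -8*w^3 - 55*w^2 - 73*w + 10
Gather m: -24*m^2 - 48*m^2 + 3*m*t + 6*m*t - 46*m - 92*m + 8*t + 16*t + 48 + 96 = -72*m^2 + m*(9*t - 138) + 24*t + 144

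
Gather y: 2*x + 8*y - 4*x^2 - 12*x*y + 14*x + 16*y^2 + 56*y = -4*x^2 + 16*x + 16*y^2 + y*(64 - 12*x)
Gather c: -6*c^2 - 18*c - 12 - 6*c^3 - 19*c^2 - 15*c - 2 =-6*c^3 - 25*c^2 - 33*c - 14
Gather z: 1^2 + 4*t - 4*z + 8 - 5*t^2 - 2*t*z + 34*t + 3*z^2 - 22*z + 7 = -5*t^2 + 38*t + 3*z^2 + z*(-2*t - 26) + 16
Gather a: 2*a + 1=2*a + 1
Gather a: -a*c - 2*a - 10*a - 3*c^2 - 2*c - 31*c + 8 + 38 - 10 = a*(-c - 12) - 3*c^2 - 33*c + 36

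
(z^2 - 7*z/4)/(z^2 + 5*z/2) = (4*z - 7)/(2*(2*z + 5))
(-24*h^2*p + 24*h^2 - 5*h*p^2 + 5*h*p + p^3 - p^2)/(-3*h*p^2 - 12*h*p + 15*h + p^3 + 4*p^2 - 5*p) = (-24*h^2 - 5*h*p + p^2)/(-3*h*p - 15*h + p^2 + 5*p)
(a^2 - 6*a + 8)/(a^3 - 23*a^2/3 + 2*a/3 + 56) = 3*(a - 2)/(3*a^2 - 11*a - 42)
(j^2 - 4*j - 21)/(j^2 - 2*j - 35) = (j + 3)/(j + 5)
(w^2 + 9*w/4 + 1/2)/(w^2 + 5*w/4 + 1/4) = (w + 2)/(w + 1)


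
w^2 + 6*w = w*(w + 6)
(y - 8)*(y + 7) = y^2 - y - 56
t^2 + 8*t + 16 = (t + 4)^2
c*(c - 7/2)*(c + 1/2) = c^3 - 3*c^2 - 7*c/4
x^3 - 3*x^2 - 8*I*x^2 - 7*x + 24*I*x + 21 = (x - 3)*(x - 7*I)*(x - I)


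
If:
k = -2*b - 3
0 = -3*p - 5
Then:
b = -k/2 - 3/2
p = -5/3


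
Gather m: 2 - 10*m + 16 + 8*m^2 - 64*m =8*m^2 - 74*m + 18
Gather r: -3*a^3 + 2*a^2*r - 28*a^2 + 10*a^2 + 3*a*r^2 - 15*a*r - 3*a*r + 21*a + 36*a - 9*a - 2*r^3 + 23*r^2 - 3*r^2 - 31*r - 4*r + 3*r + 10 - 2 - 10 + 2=-3*a^3 - 18*a^2 + 48*a - 2*r^3 + r^2*(3*a + 20) + r*(2*a^2 - 18*a - 32)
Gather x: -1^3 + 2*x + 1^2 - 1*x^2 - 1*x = -x^2 + x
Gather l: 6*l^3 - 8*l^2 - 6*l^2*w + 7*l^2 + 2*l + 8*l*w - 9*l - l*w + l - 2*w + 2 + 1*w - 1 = 6*l^3 + l^2*(-6*w - 1) + l*(7*w - 6) - w + 1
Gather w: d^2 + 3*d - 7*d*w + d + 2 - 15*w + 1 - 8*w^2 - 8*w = d^2 + 4*d - 8*w^2 + w*(-7*d - 23) + 3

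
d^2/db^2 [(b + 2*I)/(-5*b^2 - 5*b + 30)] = 2*(-(b + 2*I)*(2*b + 1)^2 + (3*b + 1 + 2*I)*(b^2 + b - 6))/(5*(b^2 + b - 6)^3)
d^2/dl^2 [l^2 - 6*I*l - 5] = 2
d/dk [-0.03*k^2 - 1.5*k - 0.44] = -0.06*k - 1.5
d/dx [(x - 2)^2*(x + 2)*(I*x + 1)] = 4*I*x^3 + x^2*(3 - 6*I) + x*(-4 - 8*I) - 4 + 8*I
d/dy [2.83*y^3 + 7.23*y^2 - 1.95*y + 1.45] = 8.49*y^2 + 14.46*y - 1.95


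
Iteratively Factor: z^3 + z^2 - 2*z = (z - 1)*(z^2 + 2*z) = (z - 1)*(z + 2)*(z)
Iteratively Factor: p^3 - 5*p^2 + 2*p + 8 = (p - 4)*(p^2 - p - 2) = (p - 4)*(p - 2)*(p + 1)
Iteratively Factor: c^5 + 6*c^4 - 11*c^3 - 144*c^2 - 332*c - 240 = (c + 4)*(c^4 + 2*c^3 - 19*c^2 - 68*c - 60) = (c - 5)*(c + 4)*(c^3 + 7*c^2 + 16*c + 12) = (c - 5)*(c + 2)*(c + 4)*(c^2 + 5*c + 6) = (c - 5)*(c + 2)*(c + 3)*(c + 4)*(c + 2)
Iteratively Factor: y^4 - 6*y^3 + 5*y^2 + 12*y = (y)*(y^3 - 6*y^2 + 5*y + 12) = y*(y + 1)*(y^2 - 7*y + 12) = y*(y - 4)*(y + 1)*(y - 3)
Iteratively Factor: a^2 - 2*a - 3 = (a - 3)*(a + 1)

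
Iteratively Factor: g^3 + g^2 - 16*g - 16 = (g - 4)*(g^2 + 5*g + 4) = (g - 4)*(g + 4)*(g + 1)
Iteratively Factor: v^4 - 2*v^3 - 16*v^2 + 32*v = (v - 2)*(v^3 - 16*v) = (v - 2)*(v + 4)*(v^2 - 4*v) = v*(v - 2)*(v + 4)*(v - 4)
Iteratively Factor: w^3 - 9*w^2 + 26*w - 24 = (w - 2)*(w^2 - 7*w + 12) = (w - 4)*(w - 2)*(w - 3)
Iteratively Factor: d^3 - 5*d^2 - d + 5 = (d - 1)*(d^2 - 4*d - 5) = (d - 1)*(d + 1)*(d - 5)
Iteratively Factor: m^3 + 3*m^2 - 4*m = (m)*(m^2 + 3*m - 4) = m*(m - 1)*(m + 4)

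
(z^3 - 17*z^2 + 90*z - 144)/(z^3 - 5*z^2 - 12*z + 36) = (z^2 - 11*z + 24)/(z^2 + z - 6)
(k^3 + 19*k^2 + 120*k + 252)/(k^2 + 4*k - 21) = (k^2 + 12*k + 36)/(k - 3)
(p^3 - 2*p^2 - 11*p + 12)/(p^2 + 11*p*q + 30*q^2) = (p^3 - 2*p^2 - 11*p + 12)/(p^2 + 11*p*q + 30*q^2)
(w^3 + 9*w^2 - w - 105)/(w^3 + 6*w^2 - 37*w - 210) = (w - 3)/(w - 6)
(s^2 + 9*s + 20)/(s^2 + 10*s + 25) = (s + 4)/(s + 5)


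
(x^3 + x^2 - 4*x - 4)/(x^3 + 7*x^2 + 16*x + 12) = (x^2 - x - 2)/(x^2 + 5*x + 6)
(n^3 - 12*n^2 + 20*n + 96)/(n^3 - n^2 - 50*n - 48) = (n^2 - 4*n - 12)/(n^2 + 7*n + 6)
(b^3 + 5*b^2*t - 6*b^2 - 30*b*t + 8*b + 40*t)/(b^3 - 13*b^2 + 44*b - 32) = (b^2 + 5*b*t - 2*b - 10*t)/(b^2 - 9*b + 8)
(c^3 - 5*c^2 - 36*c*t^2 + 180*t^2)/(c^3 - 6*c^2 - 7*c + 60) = (c^2 - 36*t^2)/(c^2 - c - 12)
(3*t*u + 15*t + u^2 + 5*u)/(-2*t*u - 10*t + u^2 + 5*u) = (-3*t - u)/(2*t - u)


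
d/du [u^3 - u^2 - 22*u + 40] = 3*u^2 - 2*u - 22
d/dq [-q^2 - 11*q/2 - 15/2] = -2*q - 11/2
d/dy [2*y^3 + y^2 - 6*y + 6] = 6*y^2 + 2*y - 6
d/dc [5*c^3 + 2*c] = 15*c^2 + 2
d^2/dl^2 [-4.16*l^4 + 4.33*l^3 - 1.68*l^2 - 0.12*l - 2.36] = -49.92*l^2 + 25.98*l - 3.36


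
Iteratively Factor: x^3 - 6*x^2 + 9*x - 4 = (x - 1)*(x^2 - 5*x + 4) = (x - 4)*(x - 1)*(x - 1)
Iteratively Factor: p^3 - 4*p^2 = (p - 4)*(p^2) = p*(p - 4)*(p)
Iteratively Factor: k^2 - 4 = (k + 2)*(k - 2)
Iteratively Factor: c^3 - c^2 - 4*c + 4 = (c + 2)*(c^2 - 3*c + 2) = (c - 2)*(c + 2)*(c - 1)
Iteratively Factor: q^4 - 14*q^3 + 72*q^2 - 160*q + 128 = (q - 4)*(q^3 - 10*q^2 + 32*q - 32) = (q - 4)*(q - 2)*(q^2 - 8*q + 16) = (q - 4)^2*(q - 2)*(q - 4)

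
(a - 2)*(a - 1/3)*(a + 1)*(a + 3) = a^4 + 5*a^3/3 - 17*a^2/3 - 13*a/3 + 2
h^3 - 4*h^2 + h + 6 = (h - 3)*(h - 2)*(h + 1)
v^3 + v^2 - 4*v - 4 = (v - 2)*(v + 1)*(v + 2)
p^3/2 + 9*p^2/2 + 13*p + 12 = (p/2 + 1)*(p + 3)*(p + 4)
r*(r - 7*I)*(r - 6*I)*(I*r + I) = I*r^4 + 13*r^3 + I*r^3 + 13*r^2 - 42*I*r^2 - 42*I*r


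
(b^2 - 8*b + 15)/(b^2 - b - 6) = (b - 5)/(b + 2)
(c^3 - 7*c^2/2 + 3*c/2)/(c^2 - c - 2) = c*(-2*c^2 + 7*c - 3)/(2*(-c^2 + c + 2))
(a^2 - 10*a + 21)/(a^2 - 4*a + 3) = (a - 7)/(a - 1)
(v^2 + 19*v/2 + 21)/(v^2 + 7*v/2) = (v + 6)/v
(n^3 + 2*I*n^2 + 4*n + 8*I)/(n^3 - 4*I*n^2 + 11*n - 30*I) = (n^2 + 4*I*n - 4)/(n^2 - 2*I*n + 15)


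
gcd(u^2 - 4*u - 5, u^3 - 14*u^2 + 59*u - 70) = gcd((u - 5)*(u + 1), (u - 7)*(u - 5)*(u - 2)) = u - 5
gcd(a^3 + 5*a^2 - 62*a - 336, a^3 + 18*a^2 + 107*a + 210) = a^2 + 13*a + 42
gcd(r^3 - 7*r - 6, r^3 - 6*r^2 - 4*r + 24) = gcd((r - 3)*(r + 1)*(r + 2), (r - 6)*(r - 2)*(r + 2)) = r + 2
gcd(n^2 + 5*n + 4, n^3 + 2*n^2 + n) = n + 1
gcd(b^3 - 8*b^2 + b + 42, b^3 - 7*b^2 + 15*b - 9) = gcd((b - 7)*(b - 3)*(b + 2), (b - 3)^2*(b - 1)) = b - 3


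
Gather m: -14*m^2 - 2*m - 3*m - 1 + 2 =-14*m^2 - 5*m + 1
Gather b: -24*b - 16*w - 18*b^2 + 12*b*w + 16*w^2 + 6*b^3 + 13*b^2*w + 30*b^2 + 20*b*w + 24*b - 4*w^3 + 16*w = 6*b^3 + b^2*(13*w + 12) + 32*b*w - 4*w^3 + 16*w^2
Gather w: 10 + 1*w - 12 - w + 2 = 0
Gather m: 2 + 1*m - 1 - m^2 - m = 1 - m^2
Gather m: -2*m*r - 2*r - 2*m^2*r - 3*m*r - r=-2*m^2*r - 5*m*r - 3*r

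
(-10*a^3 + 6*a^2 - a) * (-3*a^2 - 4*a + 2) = 30*a^5 + 22*a^4 - 41*a^3 + 16*a^2 - 2*a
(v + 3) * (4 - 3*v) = -3*v^2 - 5*v + 12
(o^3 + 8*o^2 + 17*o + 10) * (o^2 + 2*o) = o^5 + 10*o^4 + 33*o^3 + 44*o^2 + 20*o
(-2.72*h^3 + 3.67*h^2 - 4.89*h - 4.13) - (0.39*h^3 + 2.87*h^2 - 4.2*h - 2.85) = -3.11*h^3 + 0.8*h^2 - 0.69*h - 1.28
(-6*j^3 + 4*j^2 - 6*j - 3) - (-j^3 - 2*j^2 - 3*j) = -5*j^3 + 6*j^2 - 3*j - 3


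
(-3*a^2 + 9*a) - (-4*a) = -3*a^2 + 13*a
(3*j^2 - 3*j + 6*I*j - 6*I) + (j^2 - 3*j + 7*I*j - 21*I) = 4*j^2 - 6*j + 13*I*j - 27*I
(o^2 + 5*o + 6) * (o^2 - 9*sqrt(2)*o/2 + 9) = o^4 - 9*sqrt(2)*o^3/2 + 5*o^3 - 45*sqrt(2)*o^2/2 + 15*o^2 - 27*sqrt(2)*o + 45*o + 54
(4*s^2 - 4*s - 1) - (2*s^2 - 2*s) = 2*s^2 - 2*s - 1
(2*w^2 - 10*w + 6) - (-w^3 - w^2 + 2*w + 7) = w^3 + 3*w^2 - 12*w - 1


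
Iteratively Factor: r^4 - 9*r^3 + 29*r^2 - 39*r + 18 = (r - 3)*(r^3 - 6*r^2 + 11*r - 6) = (r - 3)*(r - 2)*(r^2 - 4*r + 3) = (r - 3)*(r - 2)*(r - 1)*(r - 3)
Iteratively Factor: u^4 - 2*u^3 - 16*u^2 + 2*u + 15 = (u - 1)*(u^3 - u^2 - 17*u - 15) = (u - 1)*(u + 3)*(u^2 - 4*u - 5) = (u - 1)*(u + 1)*(u + 3)*(u - 5)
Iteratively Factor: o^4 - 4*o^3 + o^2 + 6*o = (o - 3)*(o^3 - o^2 - 2*o) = o*(o - 3)*(o^2 - o - 2) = o*(o - 3)*(o + 1)*(o - 2)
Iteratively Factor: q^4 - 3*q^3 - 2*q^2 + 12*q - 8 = (q - 2)*(q^3 - q^2 - 4*q + 4) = (q - 2)*(q - 1)*(q^2 - 4) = (q - 2)^2*(q - 1)*(q + 2)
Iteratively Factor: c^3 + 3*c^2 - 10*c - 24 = (c + 2)*(c^2 + c - 12) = (c - 3)*(c + 2)*(c + 4)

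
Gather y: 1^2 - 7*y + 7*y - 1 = 0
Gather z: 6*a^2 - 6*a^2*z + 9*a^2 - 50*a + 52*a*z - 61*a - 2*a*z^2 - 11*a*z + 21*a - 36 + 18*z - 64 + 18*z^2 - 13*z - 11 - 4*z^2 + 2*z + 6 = 15*a^2 - 90*a + z^2*(14 - 2*a) + z*(-6*a^2 + 41*a + 7) - 105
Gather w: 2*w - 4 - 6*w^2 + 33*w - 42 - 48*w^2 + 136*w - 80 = -54*w^2 + 171*w - 126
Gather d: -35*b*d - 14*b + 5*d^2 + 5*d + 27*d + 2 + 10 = -14*b + 5*d^2 + d*(32 - 35*b) + 12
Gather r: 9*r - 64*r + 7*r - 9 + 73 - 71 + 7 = -48*r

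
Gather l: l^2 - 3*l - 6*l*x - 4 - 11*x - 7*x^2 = l^2 + l*(-6*x - 3) - 7*x^2 - 11*x - 4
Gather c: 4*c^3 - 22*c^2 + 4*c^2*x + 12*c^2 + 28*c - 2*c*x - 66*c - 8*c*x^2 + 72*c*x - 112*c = 4*c^3 + c^2*(4*x - 10) + c*(-8*x^2 + 70*x - 150)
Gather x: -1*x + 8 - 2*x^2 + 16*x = -2*x^2 + 15*x + 8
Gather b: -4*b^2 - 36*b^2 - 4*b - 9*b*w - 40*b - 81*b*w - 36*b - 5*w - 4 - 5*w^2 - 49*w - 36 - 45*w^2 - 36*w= -40*b^2 + b*(-90*w - 80) - 50*w^2 - 90*w - 40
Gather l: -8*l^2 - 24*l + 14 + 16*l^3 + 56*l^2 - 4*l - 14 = 16*l^3 + 48*l^2 - 28*l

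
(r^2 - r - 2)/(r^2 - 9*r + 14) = (r + 1)/(r - 7)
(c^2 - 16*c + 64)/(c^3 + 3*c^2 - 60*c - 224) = (c - 8)/(c^2 + 11*c + 28)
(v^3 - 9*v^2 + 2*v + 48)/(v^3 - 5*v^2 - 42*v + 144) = (v + 2)/(v + 6)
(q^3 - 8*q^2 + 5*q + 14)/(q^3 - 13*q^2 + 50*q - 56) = (q + 1)/(q - 4)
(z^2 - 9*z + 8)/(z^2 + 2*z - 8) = (z^2 - 9*z + 8)/(z^2 + 2*z - 8)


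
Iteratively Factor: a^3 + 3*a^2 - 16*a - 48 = (a + 4)*(a^2 - a - 12) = (a + 3)*(a + 4)*(a - 4)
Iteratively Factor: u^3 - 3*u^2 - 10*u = (u)*(u^2 - 3*u - 10) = u*(u + 2)*(u - 5)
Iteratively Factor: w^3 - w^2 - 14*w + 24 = (w + 4)*(w^2 - 5*w + 6) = (w - 2)*(w + 4)*(w - 3)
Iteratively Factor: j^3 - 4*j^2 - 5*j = (j + 1)*(j^2 - 5*j) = j*(j + 1)*(j - 5)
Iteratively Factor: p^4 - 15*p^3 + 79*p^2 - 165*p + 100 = (p - 4)*(p^3 - 11*p^2 + 35*p - 25) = (p - 5)*(p - 4)*(p^2 - 6*p + 5) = (p - 5)^2*(p - 4)*(p - 1)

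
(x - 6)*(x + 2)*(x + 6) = x^3 + 2*x^2 - 36*x - 72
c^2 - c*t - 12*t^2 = (c - 4*t)*(c + 3*t)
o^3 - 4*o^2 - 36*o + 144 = (o - 6)*(o - 4)*(o + 6)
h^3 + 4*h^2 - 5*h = h*(h - 1)*(h + 5)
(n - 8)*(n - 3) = n^2 - 11*n + 24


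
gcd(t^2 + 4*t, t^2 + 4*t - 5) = 1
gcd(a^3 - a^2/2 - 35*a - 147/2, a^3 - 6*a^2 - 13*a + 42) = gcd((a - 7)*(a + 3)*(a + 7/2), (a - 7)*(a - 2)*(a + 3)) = a^2 - 4*a - 21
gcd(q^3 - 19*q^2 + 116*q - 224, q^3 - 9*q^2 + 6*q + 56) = q^2 - 11*q + 28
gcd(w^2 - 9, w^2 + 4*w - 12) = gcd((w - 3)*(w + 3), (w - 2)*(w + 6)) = 1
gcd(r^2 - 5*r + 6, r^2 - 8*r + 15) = r - 3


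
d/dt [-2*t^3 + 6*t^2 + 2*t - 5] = -6*t^2 + 12*t + 2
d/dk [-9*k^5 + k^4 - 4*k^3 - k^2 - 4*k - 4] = -45*k^4 + 4*k^3 - 12*k^2 - 2*k - 4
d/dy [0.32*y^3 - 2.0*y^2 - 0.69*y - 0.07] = 0.96*y^2 - 4.0*y - 0.69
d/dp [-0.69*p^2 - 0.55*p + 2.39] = -1.38*p - 0.55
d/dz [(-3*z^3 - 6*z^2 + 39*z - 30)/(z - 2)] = -6*z - 12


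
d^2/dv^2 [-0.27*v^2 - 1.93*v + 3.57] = -0.540000000000000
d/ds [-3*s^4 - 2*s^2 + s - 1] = -12*s^3 - 4*s + 1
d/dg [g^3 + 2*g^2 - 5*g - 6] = 3*g^2 + 4*g - 5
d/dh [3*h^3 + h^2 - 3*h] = 9*h^2 + 2*h - 3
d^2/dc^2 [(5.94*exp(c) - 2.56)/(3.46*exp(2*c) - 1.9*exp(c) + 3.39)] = (71.111304*exp(4*c) - 83.539624*exp(3*c) - 367.547496*exp(2*c) + 149.126996*exp(c) + 51.774114)*exp(c)/(41.421736*exp(6*c) - 68.23812*exp(5*c) + 159.222972*exp(4*c) - 140.57416*exp(3*c) + 156.001698*exp(2*c) - 65.50497*exp(c) + 38.958219)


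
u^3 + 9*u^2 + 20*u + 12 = (u + 1)*(u + 2)*(u + 6)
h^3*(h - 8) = h^4 - 8*h^3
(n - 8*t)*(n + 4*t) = n^2 - 4*n*t - 32*t^2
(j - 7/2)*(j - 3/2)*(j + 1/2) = j^3 - 9*j^2/2 + 11*j/4 + 21/8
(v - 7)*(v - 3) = v^2 - 10*v + 21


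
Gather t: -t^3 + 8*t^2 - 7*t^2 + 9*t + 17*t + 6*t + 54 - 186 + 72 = -t^3 + t^2 + 32*t - 60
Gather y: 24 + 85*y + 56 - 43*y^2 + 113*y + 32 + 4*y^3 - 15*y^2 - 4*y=4*y^3 - 58*y^2 + 194*y + 112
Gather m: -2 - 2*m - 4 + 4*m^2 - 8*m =4*m^2 - 10*m - 6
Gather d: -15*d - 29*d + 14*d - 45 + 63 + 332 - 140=210 - 30*d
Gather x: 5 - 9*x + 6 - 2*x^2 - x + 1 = -2*x^2 - 10*x + 12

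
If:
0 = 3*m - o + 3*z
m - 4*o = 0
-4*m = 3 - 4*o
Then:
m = -1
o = -1/4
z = 11/12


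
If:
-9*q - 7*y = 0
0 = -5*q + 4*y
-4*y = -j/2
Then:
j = 0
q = 0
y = 0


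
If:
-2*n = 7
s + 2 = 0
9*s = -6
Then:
No Solution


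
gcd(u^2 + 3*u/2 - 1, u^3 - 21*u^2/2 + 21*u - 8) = u - 1/2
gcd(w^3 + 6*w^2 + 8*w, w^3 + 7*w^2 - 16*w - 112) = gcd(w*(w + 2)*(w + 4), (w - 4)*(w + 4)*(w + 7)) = w + 4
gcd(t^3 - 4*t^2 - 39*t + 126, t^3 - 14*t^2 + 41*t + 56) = t - 7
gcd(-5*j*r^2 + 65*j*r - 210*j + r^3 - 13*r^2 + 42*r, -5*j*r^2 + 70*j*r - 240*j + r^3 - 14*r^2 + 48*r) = -5*j*r + 30*j + r^2 - 6*r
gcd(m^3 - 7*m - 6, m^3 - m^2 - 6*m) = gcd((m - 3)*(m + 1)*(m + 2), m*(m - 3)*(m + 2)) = m^2 - m - 6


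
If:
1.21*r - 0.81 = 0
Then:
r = 0.67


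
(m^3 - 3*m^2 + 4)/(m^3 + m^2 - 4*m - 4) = (m - 2)/(m + 2)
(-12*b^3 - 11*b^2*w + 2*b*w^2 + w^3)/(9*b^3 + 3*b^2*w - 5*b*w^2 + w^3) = (4*b + w)/(-3*b + w)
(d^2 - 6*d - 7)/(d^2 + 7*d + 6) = (d - 7)/(d + 6)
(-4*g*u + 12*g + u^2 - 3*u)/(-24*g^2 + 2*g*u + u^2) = (u - 3)/(6*g + u)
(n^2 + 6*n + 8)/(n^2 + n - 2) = (n + 4)/(n - 1)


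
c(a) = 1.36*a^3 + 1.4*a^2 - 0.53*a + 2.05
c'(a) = 4.08*a^2 + 2.8*a - 0.53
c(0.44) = 2.20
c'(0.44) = 1.49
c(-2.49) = -8.95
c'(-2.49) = 17.79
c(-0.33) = 2.33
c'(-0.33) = -1.01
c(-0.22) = 2.22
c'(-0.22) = -0.95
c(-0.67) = 2.62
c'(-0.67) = -0.57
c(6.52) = 435.06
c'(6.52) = 191.17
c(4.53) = 154.80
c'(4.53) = 95.88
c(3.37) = 68.21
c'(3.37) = 55.24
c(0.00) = 2.05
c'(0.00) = -0.53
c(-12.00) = -2140.07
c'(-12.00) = 553.39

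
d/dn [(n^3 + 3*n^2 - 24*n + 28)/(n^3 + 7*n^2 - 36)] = 4*(n^2 + 16*n + 54)/(n^4 + 18*n^3 + 117*n^2 + 324*n + 324)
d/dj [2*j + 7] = 2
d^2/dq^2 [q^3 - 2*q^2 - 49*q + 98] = 6*q - 4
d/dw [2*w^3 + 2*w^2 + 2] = 2*w*(3*w + 2)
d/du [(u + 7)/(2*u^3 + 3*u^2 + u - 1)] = (2*u^3 + 3*u^2 + u - (u + 7)*(6*u^2 + 6*u + 1) - 1)/(2*u^3 + 3*u^2 + u - 1)^2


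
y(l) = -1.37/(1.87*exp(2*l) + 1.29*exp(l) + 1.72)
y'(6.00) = 0.00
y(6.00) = 0.00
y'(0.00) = 0.29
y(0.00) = -0.28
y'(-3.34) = 0.02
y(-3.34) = -0.77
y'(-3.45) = 0.02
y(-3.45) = -0.78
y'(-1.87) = 0.10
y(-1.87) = -0.70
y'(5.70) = 0.00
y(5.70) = -0.00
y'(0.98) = 0.12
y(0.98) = -0.07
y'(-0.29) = 0.30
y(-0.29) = -0.37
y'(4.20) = 0.00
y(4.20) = -0.00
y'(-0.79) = 0.26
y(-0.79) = -0.51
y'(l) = -1.37*(-3.74*exp(2*l) - 1.29*exp(l))/(1.87*exp(2*l) + 1.29*exp(l) + 1.72)^2 = (5.1238*exp(l) + 1.7673)*exp(l)/(1.87*exp(2*l) + 1.29*exp(l) + 1.72)^2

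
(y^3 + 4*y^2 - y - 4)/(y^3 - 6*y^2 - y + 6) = (y + 4)/(y - 6)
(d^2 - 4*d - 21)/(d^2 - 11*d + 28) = (d + 3)/(d - 4)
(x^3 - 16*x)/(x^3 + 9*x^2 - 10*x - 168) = x*(x + 4)/(x^2 + 13*x + 42)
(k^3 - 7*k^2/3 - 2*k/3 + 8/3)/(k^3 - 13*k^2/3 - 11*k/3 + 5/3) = (3*k^2 - 10*k + 8)/(3*k^2 - 16*k + 5)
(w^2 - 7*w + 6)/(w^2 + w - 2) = (w - 6)/(w + 2)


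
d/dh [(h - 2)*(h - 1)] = 2*h - 3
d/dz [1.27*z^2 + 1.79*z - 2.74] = 2.54*z + 1.79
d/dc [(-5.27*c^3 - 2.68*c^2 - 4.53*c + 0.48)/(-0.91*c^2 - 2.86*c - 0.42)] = (4.7957*c^4 + 30.1444*c^3 + 10.1827*c^2 + 3.1248*c + 3.2754)/(0.8281*c^4 + 5.2052*c^3 + 8.944*c^2 + 2.4024*c + 0.1764)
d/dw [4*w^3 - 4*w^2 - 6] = 4*w*(3*w - 2)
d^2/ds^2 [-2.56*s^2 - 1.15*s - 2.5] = -5.12000000000000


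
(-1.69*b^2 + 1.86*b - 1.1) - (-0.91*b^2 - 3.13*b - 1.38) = -0.78*b^2 + 4.99*b + 0.28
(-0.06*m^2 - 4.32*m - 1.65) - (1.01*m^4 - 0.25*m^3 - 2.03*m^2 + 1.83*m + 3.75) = -1.01*m^4 + 0.25*m^3 + 1.97*m^2 - 6.15*m - 5.4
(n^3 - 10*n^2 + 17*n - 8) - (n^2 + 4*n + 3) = n^3 - 11*n^2 + 13*n - 11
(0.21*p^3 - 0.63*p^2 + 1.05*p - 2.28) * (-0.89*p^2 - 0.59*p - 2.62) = -0.1869*p^5 + 0.4368*p^4 - 1.113*p^3 + 3.0603*p^2 - 1.4058*p + 5.9736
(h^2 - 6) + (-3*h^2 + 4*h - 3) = -2*h^2 + 4*h - 9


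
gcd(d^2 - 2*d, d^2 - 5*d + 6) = d - 2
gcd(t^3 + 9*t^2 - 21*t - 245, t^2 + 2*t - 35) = t^2 + 2*t - 35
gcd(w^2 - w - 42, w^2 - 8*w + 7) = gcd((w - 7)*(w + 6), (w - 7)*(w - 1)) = w - 7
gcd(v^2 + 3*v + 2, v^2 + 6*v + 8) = v + 2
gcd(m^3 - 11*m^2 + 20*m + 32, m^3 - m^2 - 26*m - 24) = m + 1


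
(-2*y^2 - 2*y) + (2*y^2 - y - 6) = -3*y - 6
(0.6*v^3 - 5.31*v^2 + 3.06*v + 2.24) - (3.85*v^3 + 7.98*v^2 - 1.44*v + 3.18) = -3.25*v^3 - 13.29*v^2 + 4.5*v - 0.94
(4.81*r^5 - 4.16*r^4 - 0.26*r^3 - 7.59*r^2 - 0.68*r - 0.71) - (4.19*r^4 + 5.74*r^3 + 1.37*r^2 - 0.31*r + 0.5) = 4.81*r^5 - 8.35*r^4 - 6.0*r^3 - 8.96*r^2 - 0.37*r - 1.21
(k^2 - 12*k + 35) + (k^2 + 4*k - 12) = 2*k^2 - 8*k + 23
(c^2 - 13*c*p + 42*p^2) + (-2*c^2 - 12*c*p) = -c^2 - 25*c*p + 42*p^2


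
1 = 1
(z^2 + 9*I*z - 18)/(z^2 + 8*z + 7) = (z^2 + 9*I*z - 18)/(z^2 + 8*z + 7)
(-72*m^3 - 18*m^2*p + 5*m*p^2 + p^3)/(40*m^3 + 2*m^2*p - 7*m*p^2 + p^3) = (18*m^2 + 9*m*p + p^2)/(-10*m^2 - 3*m*p + p^2)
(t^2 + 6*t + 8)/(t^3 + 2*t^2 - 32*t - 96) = (t + 2)/(t^2 - 2*t - 24)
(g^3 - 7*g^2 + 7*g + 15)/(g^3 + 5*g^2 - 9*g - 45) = (g^2 - 4*g - 5)/(g^2 + 8*g + 15)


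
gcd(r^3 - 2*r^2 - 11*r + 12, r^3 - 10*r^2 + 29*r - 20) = r^2 - 5*r + 4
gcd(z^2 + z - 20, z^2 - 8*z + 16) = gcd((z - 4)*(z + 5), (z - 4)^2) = z - 4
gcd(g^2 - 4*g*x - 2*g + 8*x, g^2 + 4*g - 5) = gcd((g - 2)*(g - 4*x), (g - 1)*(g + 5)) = 1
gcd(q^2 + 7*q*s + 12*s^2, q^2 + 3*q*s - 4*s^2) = q + 4*s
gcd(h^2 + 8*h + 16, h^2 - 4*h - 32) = h + 4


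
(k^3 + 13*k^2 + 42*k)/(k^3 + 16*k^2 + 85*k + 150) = k*(k + 7)/(k^2 + 10*k + 25)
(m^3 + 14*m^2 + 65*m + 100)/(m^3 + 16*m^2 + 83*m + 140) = (m + 5)/(m + 7)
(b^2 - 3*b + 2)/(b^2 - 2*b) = (b - 1)/b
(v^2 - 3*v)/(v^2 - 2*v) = (v - 3)/(v - 2)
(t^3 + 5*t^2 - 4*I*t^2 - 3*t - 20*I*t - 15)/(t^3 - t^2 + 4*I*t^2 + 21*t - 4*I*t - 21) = (t^2 + t*(5 - I) - 5*I)/(t^2 + t*(-1 + 7*I) - 7*I)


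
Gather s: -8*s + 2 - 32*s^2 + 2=-32*s^2 - 8*s + 4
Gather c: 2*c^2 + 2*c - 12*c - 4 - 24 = 2*c^2 - 10*c - 28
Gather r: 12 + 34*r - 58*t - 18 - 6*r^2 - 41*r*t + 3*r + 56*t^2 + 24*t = -6*r^2 + r*(37 - 41*t) + 56*t^2 - 34*t - 6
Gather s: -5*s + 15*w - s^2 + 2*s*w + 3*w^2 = -s^2 + s*(2*w - 5) + 3*w^2 + 15*w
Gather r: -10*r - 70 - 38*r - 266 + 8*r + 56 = -40*r - 280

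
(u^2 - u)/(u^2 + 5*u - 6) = u/(u + 6)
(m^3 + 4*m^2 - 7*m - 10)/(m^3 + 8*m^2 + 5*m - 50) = (m + 1)/(m + 5)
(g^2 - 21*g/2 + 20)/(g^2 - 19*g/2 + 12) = (2*g - 5)/(2*g - 3)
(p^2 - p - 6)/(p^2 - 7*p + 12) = (p + 2)/(p - 4)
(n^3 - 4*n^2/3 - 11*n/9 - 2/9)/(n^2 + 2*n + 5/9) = (3*n^2 - 5*n - 2)/(3*n + 5)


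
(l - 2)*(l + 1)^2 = l^3 - 3*l - 2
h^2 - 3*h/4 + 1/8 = (h - 1/2)*(h - 1/4)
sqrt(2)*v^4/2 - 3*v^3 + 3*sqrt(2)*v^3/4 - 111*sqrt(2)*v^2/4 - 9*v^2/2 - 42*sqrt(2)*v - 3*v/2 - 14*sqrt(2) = (v + 1/2)*(v - 7*sqrt(2))*(v + 4*sqrt(2))*(sqrt(2)*v/2 + sqrt(2)/2)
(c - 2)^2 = c^2 - 4*c + 4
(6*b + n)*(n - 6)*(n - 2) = 6*b*n^2 - 48*b*n + 72*b + n^3 - 8*n^2 + 12*n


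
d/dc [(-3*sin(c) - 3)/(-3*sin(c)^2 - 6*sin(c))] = (-2*sin(c) + cos(c)^2 - 3)*cos(c)/((sin(c) + 2)^2*sin(c)^2)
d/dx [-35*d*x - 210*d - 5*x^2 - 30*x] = -35*d - 10*x - 30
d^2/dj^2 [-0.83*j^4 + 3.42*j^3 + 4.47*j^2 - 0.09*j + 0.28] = -9.96*j^2 + 20.52*j + 8.94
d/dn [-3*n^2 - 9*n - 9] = -6*n - 9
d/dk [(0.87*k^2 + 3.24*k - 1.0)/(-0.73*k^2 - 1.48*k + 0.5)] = (1.0776*k^2 - 0.59*k + 0.14)/(0.5329*k^4 + 2.1608*k^3 + 1.4604*k^2 - 1.48*k + 0.25)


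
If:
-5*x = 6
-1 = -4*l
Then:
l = 1/4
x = -6/5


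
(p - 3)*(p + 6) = p^2 + 3*p - 18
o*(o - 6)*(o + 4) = o^3 - 2*o^2 - 24*o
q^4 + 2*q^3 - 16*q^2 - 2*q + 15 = (q - 3)*(q - 1)*(q + 1)*(q + 5)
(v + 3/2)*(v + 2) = v^2 + 7*v/2 + 3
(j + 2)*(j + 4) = j^2 + 6*j + 8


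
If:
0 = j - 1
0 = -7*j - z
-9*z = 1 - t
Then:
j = 1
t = -62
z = -7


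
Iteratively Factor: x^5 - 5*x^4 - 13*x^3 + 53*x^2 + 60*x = (x - 4)*(x^4 - x^3 - 17*x^2 - 15*x) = (x - 4)*(x + 1)*(x^3 - 2*x^2 - 15*x) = x*(x - 4)*(x + 1)*(x^2 - 2*x - 15) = x*(x - 4)*(x + 1)*(x + 3)*(x - 5)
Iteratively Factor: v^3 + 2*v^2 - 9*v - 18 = (v - 3)*(v^2 + 5*v + 6) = (v - 3)*(v + 2)*(v + 3)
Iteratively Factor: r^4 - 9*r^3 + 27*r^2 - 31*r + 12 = (r - 3)*(r^3 - 6*r^2 + 9*r - 4) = (r - 3)*(r - 1)*(r^2 - 5*r + 4) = (r - 3)*(r - 1)^2*(r - 4)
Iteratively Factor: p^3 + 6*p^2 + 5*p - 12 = (p + 3)*(p^2 + 3*p - 4) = (p + 3)*(p + 4)*(p - 1)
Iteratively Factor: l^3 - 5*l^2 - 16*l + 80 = (l + 4)*(l^2 - 9*l + 20) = (l - 5)*(l + 4)*(l - 4)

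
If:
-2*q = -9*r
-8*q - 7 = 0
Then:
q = -7/8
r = -7/36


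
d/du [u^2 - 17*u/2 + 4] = 2*u - 17/2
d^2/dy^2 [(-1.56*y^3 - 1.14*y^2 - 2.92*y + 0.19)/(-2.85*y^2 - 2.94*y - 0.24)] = (2.8421709430404e-14*y^5 - 2.8421709430404e-14*y^4 + 53.1652320000001*y^3 - 7.33379400000004*y^2 - 20.996604*y - 7.014024)/(23.149125*y^6 + 71.64045*y^5 + 79.75098*y^4 + 37.477944*y^3 + 6.715872*y^2 + 0.508032*y + 0.013824)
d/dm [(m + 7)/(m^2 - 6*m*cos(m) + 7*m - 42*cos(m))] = -(6*sin(m) + 1)/(m - 6*cos(m))^2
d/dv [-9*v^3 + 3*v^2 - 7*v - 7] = -27*v^2 + 6*v - 7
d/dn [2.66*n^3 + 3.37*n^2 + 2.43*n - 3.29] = 7.98*n^2 + 6.74*n + 2.43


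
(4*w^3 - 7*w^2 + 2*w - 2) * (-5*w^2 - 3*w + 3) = -20*w^5 + 23*w^4 + 23*w^3 - 17*w^2 + 12*w - 6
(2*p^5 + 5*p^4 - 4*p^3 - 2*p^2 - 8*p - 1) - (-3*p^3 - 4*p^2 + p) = 2*p^5 + 5*p^4 - p^3 + 2*p^2 - 9*p - 1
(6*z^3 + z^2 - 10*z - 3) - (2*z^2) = 6*z^3 - z^2 - 10*z - 3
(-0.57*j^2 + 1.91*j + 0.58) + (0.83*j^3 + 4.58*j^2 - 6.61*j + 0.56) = 0.83*j^3 + 4.01*j^2 - 4.7*j + 1.14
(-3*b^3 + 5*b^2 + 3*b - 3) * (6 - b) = 3*b^4 - 23*b^3 + 27*b^2 + 21*b - 18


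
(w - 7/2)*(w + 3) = w^2 - w/2 - 21/2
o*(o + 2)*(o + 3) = o^3 + 5*o^2 + 6*o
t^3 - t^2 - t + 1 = (t - 1)^2*(t + 1)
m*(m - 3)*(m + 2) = m^3 - m^2 - 6*m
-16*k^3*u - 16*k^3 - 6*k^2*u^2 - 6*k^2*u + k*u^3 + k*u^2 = (-8*k + u)*(2*k + u)*(k*u + k)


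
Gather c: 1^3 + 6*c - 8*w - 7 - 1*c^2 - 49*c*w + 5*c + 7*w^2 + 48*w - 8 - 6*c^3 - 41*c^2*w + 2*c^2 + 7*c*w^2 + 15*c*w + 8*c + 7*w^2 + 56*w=-6*c^3 + c^2*(1 - 41*w) + c*(7*w^2 - 34*w + 19) + 14*w^2 + 96*w - 14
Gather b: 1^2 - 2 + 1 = 0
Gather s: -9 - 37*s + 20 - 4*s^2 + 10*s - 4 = -4*s^2 - 27*s + 7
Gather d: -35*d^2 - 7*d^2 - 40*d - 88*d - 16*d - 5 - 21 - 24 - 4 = -42*d^2 - 144*d - 54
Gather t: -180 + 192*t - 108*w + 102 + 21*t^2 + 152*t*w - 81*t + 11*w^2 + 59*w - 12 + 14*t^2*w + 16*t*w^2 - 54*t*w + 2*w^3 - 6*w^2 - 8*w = t^2*(14*w + 21) + t*(16*w^2 + 98*w + 111) + 2*w^3 + 5*w^2 - 57*w - 90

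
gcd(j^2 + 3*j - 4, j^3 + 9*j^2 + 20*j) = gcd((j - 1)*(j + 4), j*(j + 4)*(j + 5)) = j + 4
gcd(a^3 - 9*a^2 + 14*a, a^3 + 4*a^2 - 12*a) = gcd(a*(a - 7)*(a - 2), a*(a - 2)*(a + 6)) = a^2 - 2*a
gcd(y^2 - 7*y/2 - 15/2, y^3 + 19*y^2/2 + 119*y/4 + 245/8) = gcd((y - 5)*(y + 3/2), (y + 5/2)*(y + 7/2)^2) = 1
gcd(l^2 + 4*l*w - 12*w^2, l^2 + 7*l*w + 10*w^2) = 1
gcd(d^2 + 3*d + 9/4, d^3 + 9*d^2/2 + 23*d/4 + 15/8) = d + 3/2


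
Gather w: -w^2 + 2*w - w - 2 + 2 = -w^2 + w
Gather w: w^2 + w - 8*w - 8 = w^2 - 7*w - 8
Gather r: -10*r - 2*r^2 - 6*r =-2*r^2 - 16*r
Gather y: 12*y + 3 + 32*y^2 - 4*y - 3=32*y^2 + 8*y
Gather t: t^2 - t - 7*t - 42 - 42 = t^2 - 8*t - 84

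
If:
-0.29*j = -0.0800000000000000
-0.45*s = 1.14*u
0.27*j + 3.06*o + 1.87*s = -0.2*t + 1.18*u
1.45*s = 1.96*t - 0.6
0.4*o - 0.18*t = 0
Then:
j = 0.28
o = 0.08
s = -0.16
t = 0.19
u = 0.06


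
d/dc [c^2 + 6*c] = 2*c + 6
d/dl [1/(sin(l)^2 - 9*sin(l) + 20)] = (9 - 2*sin(l))*cos(l)/(sin(l)^2 - 9*sin(l) + 20)^2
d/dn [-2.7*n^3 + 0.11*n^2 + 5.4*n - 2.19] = -8.1*n^2 + 0.22*n + 5.4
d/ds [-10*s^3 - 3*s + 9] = -30*s^2 - 3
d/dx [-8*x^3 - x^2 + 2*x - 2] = -24*x^2 - 2*x + 2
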